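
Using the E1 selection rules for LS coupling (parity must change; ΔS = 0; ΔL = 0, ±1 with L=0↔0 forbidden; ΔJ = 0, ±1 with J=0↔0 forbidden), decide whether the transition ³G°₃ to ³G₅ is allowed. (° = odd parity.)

forbidden

Parity must change: odd → even — satisfied.
ΔS = 0: S: 1 → 1 — satisfied.
ΔL = 0, ±1 (not L=0↔0): L: 4 → 4, ΔL = +0 — satisfied.
ΔJ = 0, ±1 (not J=0↔0): J: 3 → 5, ΔJ = +2 — violated.
Rule(s) violated: ΔJ.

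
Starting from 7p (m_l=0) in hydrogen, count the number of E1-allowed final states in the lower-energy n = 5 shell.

E1 requires Δl = ±1, so l_f ∈ {0, 2}; with 0 ≤ l_f ≤ n_f−1 = 4, the allowed l_f values are {0, 2}.
For l_f = 0: m_f ∈ {m_i−1, m_i, m_i+1} ∩ [−0, 0] = {0} → 1 state.
For l_f = 2: m_f ∈ {m_i−1, m_i, m_i+1} ∩ [−2, 2] = {-1, 0, 1} → 3 states.
Total: 4.

4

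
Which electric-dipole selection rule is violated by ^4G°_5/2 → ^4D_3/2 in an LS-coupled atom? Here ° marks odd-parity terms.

the ΔL = 0, ±1 rule

Parity must change: odd → even — passes.
ΔJ = 0, ±1 (not J=0↔0): J: 5/2 → 3/2, ΔJ = -1 — passes.
ΔS = 0: S: 3/2 → 3/2 — passes.
ΔL = 0, ±1 (not L=0↔0): L: 4 → 2, ΔL = -2 — fails.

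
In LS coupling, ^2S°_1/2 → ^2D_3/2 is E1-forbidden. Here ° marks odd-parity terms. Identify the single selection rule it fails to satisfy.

Initial level: S=1/2, L=0, J=1/2, parity odd. Final level: S=1/2, L=2, J=3/2, parity even.
Parity must change: odd → even — satisfied.
ΔS = 0: S: 1/2 → 1/2 — satisfied.
ΔL = 0, ±1 (not L=0↔0): L: 0 → 2, ΔL = +2 — violated.
ΔJ = 0, ±1 (not J=0↔0): J: 1/2 → 3/2, ΔJ = +1 — satisfied.

the ΔL = 0, ±1 rule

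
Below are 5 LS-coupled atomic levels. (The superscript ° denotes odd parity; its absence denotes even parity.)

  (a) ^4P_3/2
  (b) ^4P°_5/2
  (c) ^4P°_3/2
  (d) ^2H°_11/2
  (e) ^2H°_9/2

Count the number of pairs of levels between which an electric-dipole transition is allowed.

2

(a)–(b): allowed.
(a)–(c): allowed.
(a)–(d): forbidden (ΔS, ΔL, ΔJ).
(a)–(e): forbidden (ΔS, ΔL, ΔJ).
(b)–(c): forbidden (parity).
(b)–(d): forbidden (parity, ΔS, ΔL, ΔJ).
(b)–(e): forbidden (parity, ΔS, ΔL, ΔJ).
(c)–(d): forbidden (parity, ΔS, ΔL, ΔJ).
(c)–(e): forbidden (parity, ΔS, ΔL, ΔJ).
(d)–(e): forbidden (parity).
Allowed pairs: 2 of 10.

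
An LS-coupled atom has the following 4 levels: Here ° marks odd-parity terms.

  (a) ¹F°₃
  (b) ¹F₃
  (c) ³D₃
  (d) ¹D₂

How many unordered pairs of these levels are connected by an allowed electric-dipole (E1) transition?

2

(a)–(b): allowed.
(a)–(c): forbidden (ΔS).
(a)–(d): allowed.
(b)–(c): forbidden (parity, ΔS).
(b)–(d): forbidden (parity).
(c)–(d): forbidden (parity, ΔS).
Allowed pairs: 2 of 6.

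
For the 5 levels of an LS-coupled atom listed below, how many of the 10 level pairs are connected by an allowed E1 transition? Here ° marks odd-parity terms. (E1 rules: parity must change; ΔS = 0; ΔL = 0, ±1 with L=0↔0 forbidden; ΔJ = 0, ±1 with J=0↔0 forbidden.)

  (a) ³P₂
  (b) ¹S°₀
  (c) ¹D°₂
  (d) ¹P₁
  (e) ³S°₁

3

(a)–(b): forbidden (ΔS, ΔJ).
(a)–(c): forbidden (ΔS).
(a)–(d): forbidden (parity, ΔS).
(a)–(e): allowed.
(b)–(c): forbidden (parity, ΔL, ΔJ).
(b)–(d): allowed.
(b)–(e): forbidden (parity, ΔS, ΔL).
(c)–(d): allowed.
(c)–(e): forbidden (parity, ΔS, ΔL).
(d)–(e): forbidden (ΔS).
Allowed pairs: 3 of 10.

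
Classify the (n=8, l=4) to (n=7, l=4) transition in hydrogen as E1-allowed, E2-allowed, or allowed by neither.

E2

Δl = 4 − 4 = +0; l_i + l_f = 8.
E1 (Δl = ±1): not satisfied.
E2 (Δl = 0,±2, l_i+l_f ≥ 2): satisfied.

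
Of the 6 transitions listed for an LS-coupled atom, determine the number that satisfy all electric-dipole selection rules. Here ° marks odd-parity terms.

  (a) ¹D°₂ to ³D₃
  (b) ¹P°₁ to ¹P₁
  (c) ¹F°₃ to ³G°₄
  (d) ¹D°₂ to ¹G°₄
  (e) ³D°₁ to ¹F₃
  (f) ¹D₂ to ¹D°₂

(a) forbidden (ΔS fails)
(b) allowed
(c) forbidden (parity, ΔS fail)
(d) forbidden (parity, ΔL, ΔJ fail)
(e) forbidden (ΔS, ΔJ fail)
(f) allowed
Total allowed: 2 of 6.

2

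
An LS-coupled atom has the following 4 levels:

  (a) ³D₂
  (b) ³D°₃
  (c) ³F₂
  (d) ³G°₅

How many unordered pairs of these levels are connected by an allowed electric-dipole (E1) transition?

2

(a)–(b): allowed.
(a)–(c): forbidden (parity).
(a)–(d): forbidden (ΔL, ΔJ).
(b)–(c): allowed.
(b)–(d): forbidden (parity, ΔL, ΔJ).
(c)–(d): forbidden (ΔJ).
Allowed pairs: 2 of 6.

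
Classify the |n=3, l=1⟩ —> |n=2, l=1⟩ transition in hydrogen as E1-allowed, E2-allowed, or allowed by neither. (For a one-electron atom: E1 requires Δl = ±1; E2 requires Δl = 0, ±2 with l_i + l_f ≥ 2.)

Δl = 1 − 1 = +0; l_i + l_f = 2.
E1 (Δl = ±1): not satisfied.
E2 (Δl = 0,±2, l_i+l_f ≥ 2): satisfied.

E2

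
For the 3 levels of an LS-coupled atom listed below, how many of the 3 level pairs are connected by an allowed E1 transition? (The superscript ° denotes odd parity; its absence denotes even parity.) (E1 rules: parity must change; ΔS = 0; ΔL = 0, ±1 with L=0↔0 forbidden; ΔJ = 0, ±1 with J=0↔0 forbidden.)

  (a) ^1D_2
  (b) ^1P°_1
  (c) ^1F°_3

2

(a)–(b): allowed.
(a)–(c): allowed.
(b)–(c): forbidden (parity, ΔL, ΔJ).
Allowed pairs: 2 of 3.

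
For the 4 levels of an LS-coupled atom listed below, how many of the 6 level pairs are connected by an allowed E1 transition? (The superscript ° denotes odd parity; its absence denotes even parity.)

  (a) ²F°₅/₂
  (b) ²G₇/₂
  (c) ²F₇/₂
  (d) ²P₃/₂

(a)–(b): allowed.
(a)–(c): allowed.
(a)–(d): forbidden (ΔL).
(b)–(c): forbidden (parity).
(b)–(d): forbidden (parity, ΔL, ΔJ).
(c)–(d): forbidden (parity, ΔL, ΔJ).
Allowed pairs: 2 of 6.

2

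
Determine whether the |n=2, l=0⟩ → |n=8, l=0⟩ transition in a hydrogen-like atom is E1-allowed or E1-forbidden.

forbidden

l: 0 → 0 (Δl = +0). Δl = ±1 fails.
The transition is electric-dipole forbidden.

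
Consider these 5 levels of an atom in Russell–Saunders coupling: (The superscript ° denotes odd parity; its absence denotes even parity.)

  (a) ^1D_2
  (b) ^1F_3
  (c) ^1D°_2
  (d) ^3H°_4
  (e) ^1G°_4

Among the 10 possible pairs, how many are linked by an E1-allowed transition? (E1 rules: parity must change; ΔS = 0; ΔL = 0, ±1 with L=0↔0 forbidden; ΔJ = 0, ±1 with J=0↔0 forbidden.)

3

(a)–(b): forbidden (parity).
(a)–(c): allowed.
(a)–(d): forbidden (ΔS, ΔL, ΔJ).
(a)–(e): forbidden (ΔL, ΔJ).
(b)–(c): allowed.
(b)–(d): forbidden (ΔS, ΔL).
(b)–(e): allowed.
(c)–(d): forbidden (parity, ΔS, ΔL, ΔJ).
(c)–(e): forbidden (parity, ΔL, ΔJ).
(d)–(e): forbidden (parity, ΔS).
Allowed pairs: 3 of 10.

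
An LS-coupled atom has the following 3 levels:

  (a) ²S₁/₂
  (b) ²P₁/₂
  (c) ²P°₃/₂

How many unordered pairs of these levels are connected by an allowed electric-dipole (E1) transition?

(a)–(b): forbidden (parity).
(a)–(c): allowed.
(b)–(c): allowed.
Allowed pairs: 2 of 3.

2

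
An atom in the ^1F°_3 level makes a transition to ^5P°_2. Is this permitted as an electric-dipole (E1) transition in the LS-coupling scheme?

forbidden

Parity must change: odd → odd — fails.
ΔS = 0: S: 0 → 2 — fails.
ΔL = 0, ±1 (not L=0↔0): L: 3 → 1, ΔL = -2 — fails.
ΔJ = 0, ±1 (not J=0↔0): J: 3 → 2, ΔJ = -1 — ok.
Rule(s) violated: parity, ΔS, ΔL.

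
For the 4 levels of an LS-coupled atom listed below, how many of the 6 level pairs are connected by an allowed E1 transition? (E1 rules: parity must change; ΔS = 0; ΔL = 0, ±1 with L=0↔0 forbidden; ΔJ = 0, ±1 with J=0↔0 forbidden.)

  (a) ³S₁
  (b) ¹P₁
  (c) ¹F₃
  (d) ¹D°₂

(a)–(b): forbidden (parity, ΔS).
(a)–(c): forbidden (parity, ΔS, ΔL, ΔJ).
(a)–(d): forbidden (ΔS, ΔL).
(b)–(c): forbidden (parity, ΔL, ΔJ).
(b)–(d): allowed.
(c)–(d): allowed.
Allowed pairs: 2 of 6.

2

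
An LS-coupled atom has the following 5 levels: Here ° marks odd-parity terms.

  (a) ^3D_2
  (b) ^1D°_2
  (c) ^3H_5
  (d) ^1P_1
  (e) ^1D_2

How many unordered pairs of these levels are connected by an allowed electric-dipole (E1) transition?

2

(a)–(b): forbidden (ΔS).
(a)–(c): forbidden (parity, ΔL, ΔJ).
(a)–(d): forbidden (parity, ΔS).
(a)–(e): forbidden (parity, ΔS).
(b)–(c): forbidden (ΔS, ΔL, ΔJ).
(b)–(d): allowed.
(b)–(e): allowed.
(c)–(d): forbidden (parity, ΔS, ΔL, ΔJ).
(c)–(e): forbidden (parity, ΔS, ΔL, ΔJ).
(d)–(e): forbidden (parity).
Allowed pairs: 2 of 10.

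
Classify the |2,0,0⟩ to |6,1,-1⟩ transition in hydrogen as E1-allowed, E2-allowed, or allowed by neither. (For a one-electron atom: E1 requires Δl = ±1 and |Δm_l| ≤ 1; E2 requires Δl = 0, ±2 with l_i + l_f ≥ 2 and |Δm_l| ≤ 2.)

E1

Δl = 1 − 0 = +1; l_i + l_f = 1.
Δm_l = -1.
E1 (Δl = ±1, |Δm_l| ≤ 1): satisfied.
E2 (Δl = 0,±2, l_i+l_f ≥ 2, |Δm_l| ≤ 2): not satisfied.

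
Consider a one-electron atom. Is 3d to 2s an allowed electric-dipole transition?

forbidden

l: 2 → 0 (Δl = -2). Δl = ±1 fails.
The transition is electric-dipole forbidden.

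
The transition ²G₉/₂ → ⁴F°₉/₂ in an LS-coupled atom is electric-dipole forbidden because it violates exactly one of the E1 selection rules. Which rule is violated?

the ΔS = 0 rule

ΔJ = 0, ±1 (not J=0↔0): J: 9/2 → 9/2, ΔJ = +0 — passes.
ΔL = 0, ±1 (not L=0↔0): L: 4 → 3, ΔL = -1 — passes.
ΔS = 0: S: 1/2 → 3/2 — fails.
Parity must change: even → odd — passes.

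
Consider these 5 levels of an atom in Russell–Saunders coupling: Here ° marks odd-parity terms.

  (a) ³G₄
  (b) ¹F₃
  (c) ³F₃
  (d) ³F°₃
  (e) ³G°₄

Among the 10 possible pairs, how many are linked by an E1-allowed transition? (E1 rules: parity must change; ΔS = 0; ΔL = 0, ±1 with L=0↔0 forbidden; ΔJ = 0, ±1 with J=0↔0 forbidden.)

(a)–(b): forbidden (parity, ΔS).
(a)–(c): forbidden (parity).
(a)–(d): allowed.
(a)–(e): allowed.
(b)–(c): forbidden (parity, ΔS).
(b)–(d): forbidden (ΔS).
(b)–(e): forbidden (ΔS).
(c)–(d): allowed.
(c)–(e): allowed.
(d)–(e): forbidden (parity).
Allowed pairs: 4 of 10.

4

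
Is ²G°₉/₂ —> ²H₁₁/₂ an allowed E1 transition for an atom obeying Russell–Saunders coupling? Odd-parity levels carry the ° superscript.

allowed

Parity must change: odd → even — satisfied.
ΔS = 0: S: 1/2 → 1/2 — satisfied.
ΔL = 0, ±1 (not L=0↔0): L: 4 → 5, ΔL = +1 — satisfied.
ΔJ = 0, ±1 (not J=0↔0): J: 9/2 → 11/2, ΔJ = +1 — satisfied.
All four E1 rules are satisfied.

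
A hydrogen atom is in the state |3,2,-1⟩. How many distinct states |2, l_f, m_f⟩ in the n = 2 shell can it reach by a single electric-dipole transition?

E1 requires Δl = ±1, so l_f ∈ {1, 3}; with 0 ≤ l_f ≤ n_f−1 = 1, the allowed l_f values are {1}.
For l_f = 1: m_f ∈ {m_i−1, m_i, m_i+1} ∩ [−1, 1] = {-1, 0} → 2 states.
Total: 2.

2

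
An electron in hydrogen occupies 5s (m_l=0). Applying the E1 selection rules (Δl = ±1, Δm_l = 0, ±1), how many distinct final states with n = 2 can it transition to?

3

E1 requires Δl = ±1, so l_f ∈ {-1, 1}; with 0 ≤ l_f ≤ n_f−1 = 1, the allowed l_f values are {1}.
For l_f = 1: m_f ∈ {m_i−1, m_i, m_i+1} ∩ [−1, 1] = {-1, 0, 1} → 3 states.
Total: 3.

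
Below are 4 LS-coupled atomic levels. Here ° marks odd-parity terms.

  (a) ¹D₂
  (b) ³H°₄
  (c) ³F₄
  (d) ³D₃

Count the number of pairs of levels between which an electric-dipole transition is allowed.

0

(a)–(b): forbidden (ΔS, ΔL, ΔJ).
(a)–(c): forbidden (parity, ΔS, ΔJ).
(a)–(d): forbidden (parity, ΔS).
(b)–(c): forbidden (ΔL).
(b)–(d): forbidden (ΔL).
(c)–(d): forbidden (parity).
Allowed pairs: 0 of 6.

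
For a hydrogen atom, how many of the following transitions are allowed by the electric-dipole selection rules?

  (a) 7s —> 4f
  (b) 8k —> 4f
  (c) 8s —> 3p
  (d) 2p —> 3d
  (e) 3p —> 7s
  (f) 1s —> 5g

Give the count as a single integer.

3

(a) forbidden — Δl = +3 (E1 requires Δl = ±1)
(b) forbidden — Δl = -4 (E1 requires Δl = ±1)
(c) allowed
(d) allowed
(e) allowed
(f) forbidden — Δl = +4 (E1 requires Δl = ±1)
Total allowed: 3 of 6.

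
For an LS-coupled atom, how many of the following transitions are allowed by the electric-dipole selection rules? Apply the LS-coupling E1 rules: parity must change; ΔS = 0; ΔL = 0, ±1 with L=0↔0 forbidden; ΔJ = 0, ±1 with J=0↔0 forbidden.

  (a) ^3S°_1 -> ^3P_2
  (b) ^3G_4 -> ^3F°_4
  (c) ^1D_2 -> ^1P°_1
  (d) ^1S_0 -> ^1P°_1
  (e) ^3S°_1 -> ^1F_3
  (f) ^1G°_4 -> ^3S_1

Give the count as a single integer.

(a) allowed
(b) allowed
(c) allowed
(d) allowed
(e) forbidden (ΔS, ΔL, ΔJ fail)
(f) forbidden (ΔS, ΔL, ΔJ fail)
Total allowed: 4 of 6.

4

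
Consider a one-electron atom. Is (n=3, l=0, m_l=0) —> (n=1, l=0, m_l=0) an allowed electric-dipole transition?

forbidden

l: 0 → 0 (Δl = +0). Δl = ±1 fails.
m_l: 0 → 0 (Δm_l = +0). |Δm_l| ≤ 1 passes.
The transition is electric-dipole forbidden.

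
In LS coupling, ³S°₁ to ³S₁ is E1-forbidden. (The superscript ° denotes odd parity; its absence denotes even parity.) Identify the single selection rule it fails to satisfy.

Reading off the term symbols: S 1→1, L 0→0, J 1→1, parity odd→even.
ΔS = 0: S: 1 → 1 — passes.
ΔL = 0, ±1 (not L=0↔0): L: 0 → 0, ΔL = +0 — fails.
Parity must change: odd → even — passes.
ΔJ = 0, ±1 (not J=0↔0): J: 1 → 1, ΔJ = +0 — passes.

the L=0 ↔ L=0 exclusion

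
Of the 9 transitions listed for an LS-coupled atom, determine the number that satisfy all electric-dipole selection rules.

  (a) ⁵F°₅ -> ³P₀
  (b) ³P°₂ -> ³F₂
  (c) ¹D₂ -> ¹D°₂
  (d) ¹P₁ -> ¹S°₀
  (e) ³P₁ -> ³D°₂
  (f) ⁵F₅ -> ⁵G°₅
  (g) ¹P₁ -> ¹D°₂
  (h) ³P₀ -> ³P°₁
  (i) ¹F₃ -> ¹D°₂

7

(a) forbidden (ΔS, ΔL, ΔJ fail)
(b) forbidden (ΔL fails)
(c) allowed
(d) allowed
(e) allowed
(f) allowed
(g) allowed
(h) allowed
(i) allowed
Total allowed: 7 of 9.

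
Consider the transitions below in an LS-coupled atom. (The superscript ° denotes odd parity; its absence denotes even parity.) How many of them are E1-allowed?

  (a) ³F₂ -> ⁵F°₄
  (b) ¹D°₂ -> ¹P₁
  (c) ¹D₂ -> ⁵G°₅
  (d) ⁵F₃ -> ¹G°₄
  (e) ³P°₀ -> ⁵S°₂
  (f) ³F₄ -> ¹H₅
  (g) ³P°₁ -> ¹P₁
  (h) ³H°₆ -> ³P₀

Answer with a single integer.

(a) forbidden (ΔS, ΔJ fail)
(b) allowed
(c) forbidden (ΔS, ΔL, ΔJ fail)
(d) forbidden (ΔS fails)
(e) forbidden (parity, ΔS, ΔJ fail)
(f) forbidden (parity, ΔS, ΔL fail)
(g) forbidden (ΔS fails)
(h) forbidden (ΔL, ΔJ fail)
Total allowed: 1 of 8.

1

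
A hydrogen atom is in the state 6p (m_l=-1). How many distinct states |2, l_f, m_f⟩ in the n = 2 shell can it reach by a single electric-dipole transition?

E1 requires Δl = ±1, so l_f ∈ {0, 2}; with 0 ≤ l_f ≤ n_f−1 = 1, the allowed l_f values are {0}.
For l_f = 0: m_f ∈ {m_i−1, m_i, m_i+1} ∩ [−0, 0] = {0} → 1 state.
Total: 1.

1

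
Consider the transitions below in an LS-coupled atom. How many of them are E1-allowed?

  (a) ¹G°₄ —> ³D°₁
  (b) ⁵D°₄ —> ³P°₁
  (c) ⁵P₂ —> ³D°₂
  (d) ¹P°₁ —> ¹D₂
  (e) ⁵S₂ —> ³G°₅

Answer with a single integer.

1

(a) forbidden (parity, ΔS, ΔL, ΔJ fail)
(b) forbidden (parity, ΔS, ΔJ fail)
(c) forbidden (ΔS fails)
(d) allowed
(e) forbidden (ΔS, ΔL, ΔJ fail)
Total allowed: 1 of 5.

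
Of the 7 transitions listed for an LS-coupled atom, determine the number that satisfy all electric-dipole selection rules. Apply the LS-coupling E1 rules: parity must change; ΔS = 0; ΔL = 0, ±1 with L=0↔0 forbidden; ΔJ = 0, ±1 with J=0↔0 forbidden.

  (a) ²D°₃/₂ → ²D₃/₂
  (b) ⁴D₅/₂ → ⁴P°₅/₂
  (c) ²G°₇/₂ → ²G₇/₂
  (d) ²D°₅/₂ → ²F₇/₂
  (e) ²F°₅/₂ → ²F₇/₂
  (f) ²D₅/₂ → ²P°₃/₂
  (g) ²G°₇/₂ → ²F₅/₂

(a) allowed
(b) allowed
(c) allowed
(d) allowed
(e) allowed
(f) allowed
(g) allowed
Total allowed: 7 of 7.

7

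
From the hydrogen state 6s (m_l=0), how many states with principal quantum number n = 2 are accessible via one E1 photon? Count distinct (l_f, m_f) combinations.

E1 requires Δl = ±1, so l_f ∈ {-1, 1}; with 0 ≤ l_f ≤ n_f−1 = 1, the allowed l_f values are {1}.
For l_f = 1: m_f ∈ {m_i−1, m_i, m_i+1} ∩ [−1, 1] = {-1, 0, 1} → 3 states.
Total: 3.

3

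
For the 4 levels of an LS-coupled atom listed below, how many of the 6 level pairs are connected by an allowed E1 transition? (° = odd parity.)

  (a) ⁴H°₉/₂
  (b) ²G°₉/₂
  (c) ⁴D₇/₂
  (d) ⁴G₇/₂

1

(a)–(b): forbidden (parity, ΔS).
(a)–(c): forbidden (ΔL).
(a)–(d): allowed.
(b)–(c): forbidden (ΔS, ΔL).
(b)–(d): forbidden (ΔS).
(c)–(d): forbidden (parity, ΔL).
Allowed pairs: 1 of 6.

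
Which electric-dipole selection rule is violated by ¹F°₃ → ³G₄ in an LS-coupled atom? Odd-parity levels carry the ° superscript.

Parity must change: odd → even — ok.
ΔS = 0: S: 0 → 1 — fails.
ΔL = 0, ±1 (not L=0↔0): L: 3 → 4, ΔL = +1 — ok.
ΔJ = 0, ±1 (not J=0↔0): J: 3 → 4, ΔJ = +1 — ok.

the ΔS = 0 rule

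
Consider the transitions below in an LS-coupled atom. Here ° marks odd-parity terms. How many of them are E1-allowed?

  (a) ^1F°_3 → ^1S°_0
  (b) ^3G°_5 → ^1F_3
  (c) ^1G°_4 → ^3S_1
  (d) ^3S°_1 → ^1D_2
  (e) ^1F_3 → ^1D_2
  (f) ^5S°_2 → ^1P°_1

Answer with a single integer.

0

(a) forbidden (parity, ΔL, ΔJ fail)
(b) forbidden (ΔS, ΔJ fail)
(c) forbidden (ΔS, ΔL, ΔJ fail)
(d) forbidden (ΔS, ΔL fail)
(e) forbidden (parity fails)
(f) forbidden (parity, ΔS fail)
Total allowed: 0 of 6.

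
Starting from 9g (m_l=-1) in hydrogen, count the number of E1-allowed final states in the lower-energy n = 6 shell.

6

E1 requires Δl = ±1, so l_f ∈ {3, 5}; with 0 ≤ l_f ≤ n_f−1 = 5, the allowed l_f values are {3, 5}.
For l_f = 3: m_f ∈ {m_i−1, m_i, m_i+1} ∩ [−3, 3] = {-2, -1, 0} → 3 states.
For l_f = 5: m_f ∈ {m_i−1, m_i, m_i+1} ∩ [−5, 5] = {-2, -1, 0} → 3 states.
Total: 6.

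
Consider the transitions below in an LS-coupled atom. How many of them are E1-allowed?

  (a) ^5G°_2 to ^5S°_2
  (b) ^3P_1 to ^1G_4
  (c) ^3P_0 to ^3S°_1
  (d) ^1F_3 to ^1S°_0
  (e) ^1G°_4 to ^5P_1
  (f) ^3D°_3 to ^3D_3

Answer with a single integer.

2

(a) forbidden (parity, ΔL fail)
(b) forbidden (parity, ΔS, ΔL, ΔJ fail)
(c) allowed
(d) forbidden (ΔL, ΔJ fail)
(e) forbidden (ΔS, ΔL, ΔJ fail)
(f) allowed
Total allowed: 2 of 6.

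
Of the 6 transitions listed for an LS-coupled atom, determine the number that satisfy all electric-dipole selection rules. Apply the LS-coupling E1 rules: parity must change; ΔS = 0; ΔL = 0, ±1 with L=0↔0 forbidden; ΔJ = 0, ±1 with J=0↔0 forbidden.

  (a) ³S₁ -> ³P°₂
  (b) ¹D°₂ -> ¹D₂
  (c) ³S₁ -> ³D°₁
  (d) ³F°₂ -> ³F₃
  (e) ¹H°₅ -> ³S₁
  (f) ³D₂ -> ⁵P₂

3

(a) allowed
(b) allowed
(c) forbidden (ΔL fails)
(d) allowed
(e) forbidden (ΔS, ΔL, ΔJ fail)
(f) forbidden (parity, ΔS fail)
Total allowed: 3 of 6.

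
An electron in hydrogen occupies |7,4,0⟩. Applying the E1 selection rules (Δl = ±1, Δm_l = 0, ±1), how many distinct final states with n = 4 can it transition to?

3

E1 requires Δl = ±1, so l_f ∈ {3, 5}; with 0 ≤ l_f ≤ n_f−1 = 3, the allowed l_f values are {3}.
For l_f = 3: m_f ∈ {m_i−1, m_i, m_i+1} ∩ [−3, 3] = {-1, 0, 1} → 3 states.
Total: 3.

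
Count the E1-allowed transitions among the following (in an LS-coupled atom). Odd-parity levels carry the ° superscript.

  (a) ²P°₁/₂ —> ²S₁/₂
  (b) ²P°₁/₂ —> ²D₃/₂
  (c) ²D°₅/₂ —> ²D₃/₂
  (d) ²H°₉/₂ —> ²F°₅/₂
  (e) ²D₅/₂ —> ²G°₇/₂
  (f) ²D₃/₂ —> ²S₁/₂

3

(a) allowed
(b) allowed
(c) allowed
(d) forbidden (parity, ΔL, ΔJ fail)
(e) forbidden (ΔL fails)
(f) forbidden (parity, ΔL fail)
Total allowed: 3 of 6.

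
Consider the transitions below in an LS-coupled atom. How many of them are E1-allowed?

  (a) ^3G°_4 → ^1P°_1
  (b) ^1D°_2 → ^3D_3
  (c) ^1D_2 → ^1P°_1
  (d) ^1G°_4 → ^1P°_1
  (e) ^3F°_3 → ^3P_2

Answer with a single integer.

(a) forbidden (parity, ΔS, ΔL, ΔJ fail)
(b) forbidden (ΔS fails)
(c) allowed
(d) forbidden (parity, ΔL, ΔJ fail)
(e) forbidden (ΔL fails)
Total allowed: 1 of 5.

1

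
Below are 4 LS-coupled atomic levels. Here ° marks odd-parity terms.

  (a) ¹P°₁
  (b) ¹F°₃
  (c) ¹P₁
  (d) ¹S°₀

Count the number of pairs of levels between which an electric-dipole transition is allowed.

(a)–(b): forbidden (parity, ΔL, ΔJ).
(a)–(c): allowed.
(a)–(d): forbidden (parity).
(b)–(c): forbidden (ΔL, ΔJ).
(b)–(d): forbidden (parity, ΔL, ΔJ).
(c)–(d): allowed.
Allowed pairs: 2 of 6.

2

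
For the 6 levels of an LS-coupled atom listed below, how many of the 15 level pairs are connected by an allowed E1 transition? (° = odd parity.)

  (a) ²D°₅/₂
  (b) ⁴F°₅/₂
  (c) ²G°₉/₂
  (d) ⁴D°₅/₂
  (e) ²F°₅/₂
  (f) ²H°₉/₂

(a)–(b): forbidden (parity, ΔS).
(a)–(c): forbidden (parity, ΔL, ΔJ).
(a)–(d): forbidden (parity, ΔS).
(a)–(e): forbidden (parity).
(a)–(f): forbidden (parity, ΔL, ΔJ).
(b)–(c): forbidden (parity, ΔS, ΔJ).
(b)–(d): forbidden (parity).
(b)–(e): forbidden (parity, ΔS).
(b)–(f): forbidden (parity, ΔS, ΔL, ΔJ).
(c)–(d): forbidden (parity, ΔS, ΔL, ΔJ).
(c)–(e): forbidden (parity, ΔJ).
(c)–(f): forbidden (parity).
(d)–(e): forbidden (parity, ΔS).
(d)–(f): forbidden (parity, ΔS, ΔL, ΔJ).
(e)–(f): forbidden (parity, ΔL, ΔJ).
Allowed pairs: 0 of 15.

0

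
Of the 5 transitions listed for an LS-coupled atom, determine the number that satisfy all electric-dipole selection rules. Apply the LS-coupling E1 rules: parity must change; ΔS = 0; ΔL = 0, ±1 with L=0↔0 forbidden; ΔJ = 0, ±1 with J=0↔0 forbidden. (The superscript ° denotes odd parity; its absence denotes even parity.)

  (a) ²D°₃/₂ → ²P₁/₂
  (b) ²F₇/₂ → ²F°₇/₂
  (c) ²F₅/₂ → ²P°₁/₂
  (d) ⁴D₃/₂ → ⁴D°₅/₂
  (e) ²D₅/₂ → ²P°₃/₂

(a) allowed
(b) allowed
(c) forbidden (ΔL, ΔJ fail)
(d) allowed
(e) allowed
Total allowed: 4 of 5.

4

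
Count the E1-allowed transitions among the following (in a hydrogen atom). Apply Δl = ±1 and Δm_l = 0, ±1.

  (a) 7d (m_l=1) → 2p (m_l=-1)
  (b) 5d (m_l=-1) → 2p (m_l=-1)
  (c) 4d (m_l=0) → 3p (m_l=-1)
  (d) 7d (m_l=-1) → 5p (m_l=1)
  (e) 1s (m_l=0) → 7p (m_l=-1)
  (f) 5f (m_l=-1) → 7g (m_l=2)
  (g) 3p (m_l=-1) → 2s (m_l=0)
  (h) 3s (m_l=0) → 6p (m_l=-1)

5

(a) forbidden — Δm_l = -2 (E1 requires Δm_l = 0, ±1)
(b) allowed
(c) allowed
(d) forbidden — Δm_l = +2 (E1 requires Δm_l = 0, ±1)
(e) allowed
(f) forbidden — Δm_l = +3 (E1 requires Δm_l = 0, ±1)
(g) allowed
(h) allowed
Total allowed: 5 of 8.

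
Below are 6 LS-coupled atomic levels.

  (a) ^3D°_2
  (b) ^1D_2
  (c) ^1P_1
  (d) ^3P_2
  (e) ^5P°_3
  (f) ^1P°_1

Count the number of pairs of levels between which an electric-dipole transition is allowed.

3

(a)–(b): forbidden (ΔS).
(a)–(c): forbidden (ΔS).
(a)–(d): allowed.
(a)–(e): forbidden (parity, ΔS).
(a)–(f): forbidden (parity, ΔS).
(b)–(c): forbidden (parity).
(b)–(d): forbidden (parity, ΔS).
(b)–(e): forbidden (ΔS).
(b)–(f): allowed.
(c)–(d): forbidden (parity, ΔS).
(c)–(e): forbidden (ΔS, ΔJ).
(c)–(f): allowed.
(d)–(e): forbidden (ΔS).
(d)–(f): forbidden (ΔS).
(e)–(f): forbidden (parity, ΔS, ΔJ).
Allowed pairs: 3 of 15.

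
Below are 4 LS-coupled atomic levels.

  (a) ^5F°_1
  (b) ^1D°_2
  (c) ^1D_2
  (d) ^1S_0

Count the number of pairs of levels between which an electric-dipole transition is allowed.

(a)–(b): forbidden (parity, ΔS).
(a)–(c): forbidden (ΔS).
(a)–(d): forbidden (ΔS, ΔL).
(b)–(c): allowed.
(b)–(d): forbidden (ΔL, ΔJ).
(c)–(d): forbidden (parity, ΔL, ΔJ).
Allowed pairs: 1 of 6.

1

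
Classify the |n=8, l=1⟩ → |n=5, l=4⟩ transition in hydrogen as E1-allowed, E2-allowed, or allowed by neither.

Δl = 4 − 1 = +3; l_i + l_f = 5.
E1 (Δl = ±1): not satisfied.
E2 (Δl = 0,±2, l_i+l_f ≥ 2): not satisfied.

neither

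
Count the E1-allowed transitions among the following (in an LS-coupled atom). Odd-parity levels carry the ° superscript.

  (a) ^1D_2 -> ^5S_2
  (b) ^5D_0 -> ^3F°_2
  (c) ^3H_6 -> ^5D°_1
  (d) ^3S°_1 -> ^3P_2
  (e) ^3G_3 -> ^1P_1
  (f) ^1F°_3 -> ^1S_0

1

(a) forbidden (parity, ΔS, ΔL fail)
(b) forbidden (ΔS, ΔJ fail)
(c) forbidden (ΔS, ΔL, ΔJ fail)
(d) allowed
(e) forbidden (parity, ΔS, ΔL, ΔJ fail)
(f) forbidden (ΔL, ΔJ fail)
Total allowed: 1 of 6.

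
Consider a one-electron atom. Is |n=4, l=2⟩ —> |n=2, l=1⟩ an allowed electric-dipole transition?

allowed

l: 2 → 1 (Δl = -1). Δl = ±1 satisfied.
All E1 selection rules are satisfied.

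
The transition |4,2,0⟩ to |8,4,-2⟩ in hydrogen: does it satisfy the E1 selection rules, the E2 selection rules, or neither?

E2

Δl = 4 − 2 = +2; l_i + l_f = 6.
Δm_l = -2.
E1 (Δl = ±1, |Δm_l| ≤ 1): not satisfied.
E2 (Δl = 0,±2, l_i+l_f ≥ 2, |Δm_l| ≤ 2): satisfied.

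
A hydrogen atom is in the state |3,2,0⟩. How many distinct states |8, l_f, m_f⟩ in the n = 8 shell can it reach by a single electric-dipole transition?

6

E1 requires Δl = ±1, so l_f ∈ {1, 3}; with 0 ≤ l_f ≤ n_f−1 = 7, the allowed l_f values are {1, 3}.
For l_f = 1: m_f ∈ {m_i−1, m_i, m_i+1} ∩ [−1, 1] = {-1, 0, 1} → 3 states.
For l_f = 3: m_f ∈ {m_i−1, m_i, m_i+1} ∩ [−3, 3] = {-1, 0, 1} → 3 states.
Total: 6.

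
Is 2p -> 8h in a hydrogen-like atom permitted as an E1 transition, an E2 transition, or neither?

neither

Δl = 5 − 1 = +4; l_i + l_f = 6.
E1 (Δl = ±1): not satisfied.
E2 (Δl = 0,±2, l_i+l_f ≥ 2): not satisfied.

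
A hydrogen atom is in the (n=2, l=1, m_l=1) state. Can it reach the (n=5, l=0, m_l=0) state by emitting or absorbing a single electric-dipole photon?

allowed

l: 1 → 0 (Δl = -1). Δl = ±1 ✓.
Δm_l = 0 − (1) = -1. E1 requires Δm_l = 0, ±1: ✓.
All E1 selection rules are satisfied.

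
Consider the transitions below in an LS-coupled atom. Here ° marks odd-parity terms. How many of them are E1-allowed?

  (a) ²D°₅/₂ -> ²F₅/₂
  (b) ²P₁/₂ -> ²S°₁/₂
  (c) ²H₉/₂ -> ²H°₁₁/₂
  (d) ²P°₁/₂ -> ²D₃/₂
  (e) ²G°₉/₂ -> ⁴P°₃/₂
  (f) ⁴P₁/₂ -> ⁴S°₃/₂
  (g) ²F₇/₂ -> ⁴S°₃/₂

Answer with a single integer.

5

(a) allowed
(b) allowed
(c) allowed
(d) allowed
(e) forbidden (parity, ΔS, ΔL, ΔJ fail)
(f) allowed
(g) forbidden (ΔS, ΔL, ΔJ fail)
Total allowed: 5 of 7.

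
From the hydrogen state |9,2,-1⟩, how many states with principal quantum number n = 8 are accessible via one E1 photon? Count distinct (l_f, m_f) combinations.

E1 requires Δl = ±1, so l_f ∈ {1, 3}; with 0 ≤ l_f ≤ n_f−1 = 7, the allowed l_f values are {1, 3}.
For l_f = 1: m_f ∈ {m_i−1, m_i, m_i+1} ∩ [−1, 1] = {-1, 0} → 2 states.
For l_f = 3: m_f ∈ {m_i−1, m_i, m_i+1} ∩ [−3, 3] = {-2, -1, 0} → 3 states.
Total: 5.

5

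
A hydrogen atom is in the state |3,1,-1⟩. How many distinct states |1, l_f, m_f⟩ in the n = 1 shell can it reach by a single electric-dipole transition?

1

E1 requires Δl = ±1, so l_f ∈ {0, 2}; with 0 ≤ l_f ≤ n_f−1 = 0, the allowed l_f values are {0}.
For l_f = 0: m_f ∈ {m_i−1, m_i, m_i+1} ∩ [−0, 0] = {0} → 1 state.
Total: 1.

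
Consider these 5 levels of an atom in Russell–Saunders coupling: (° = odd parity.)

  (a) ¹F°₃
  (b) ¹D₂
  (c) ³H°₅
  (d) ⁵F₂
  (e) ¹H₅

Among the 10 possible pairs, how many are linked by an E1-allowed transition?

1

(a)–(b): allowed.
(a)–(c): forbidden (parity, ΔS, ΔL, ΔJ).
(a)–(d): forbidden (ΔS).
(a)–(e): forbidden (ΔL, ΔJ).
(b)–(c): forbidden (ΔS, ΔL, ΔJ).
(b)–(d): forbidden (parity, ΔS).
(b)–(e): forbidden (parity, ΔL, ΔJ).
(c)–(d): forbidden (ΔS, ΔL, ΔJ).
(c)–(e): forbidden (ΔS).
(d)–(e): forbidden (parity, ΔS, ΔL, ΔJ).
Allowed pairs: 1 of 10.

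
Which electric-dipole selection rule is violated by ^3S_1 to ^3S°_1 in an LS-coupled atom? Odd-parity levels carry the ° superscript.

Parity must change: even → odd — passes.
ΔS = 0: S: 1 → 1 — passes.
ΔL = 0, ±1 (not L=0↔0): L: 0 → 0, ΔL = +0 — fails.
ΔJ = 0, ±1 (not J=0↔0): J: 1 → 1, ΔJ = +0 — passes.

the L=0 ↔ L=0 exclusion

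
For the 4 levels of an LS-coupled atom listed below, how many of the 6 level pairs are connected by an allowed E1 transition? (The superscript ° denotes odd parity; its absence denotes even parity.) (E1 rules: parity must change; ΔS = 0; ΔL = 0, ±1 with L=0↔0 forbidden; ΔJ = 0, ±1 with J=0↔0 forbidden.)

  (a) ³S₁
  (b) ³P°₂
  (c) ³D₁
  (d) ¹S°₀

2

(a)–(b): allowed.
(a)–(c): forbidden (parity, ΔL).
(a)–(d): forbidden (ΔS, ΔL).
(b)–(c): allowed.
(b)–(d): forbidden (parity, ΔS, ΔJ).
(c)–(d): forbidden (ΔS, ΔL).
Allowed pairs: 2 of 6.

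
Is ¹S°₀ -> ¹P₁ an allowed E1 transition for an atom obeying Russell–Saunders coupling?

allowed

Parity must change: odd → even — satisfied.
ΔS = 0: S: 0 → 0 — satisfied.
ΔL = 0, ±1 (not L=0↔0): L: 0 → 1, ΔL = +1 — satisfied.
ΔJ = 0, ±1 (not J=0↔0): J: 0 → 1, ΔJ = +1 — satisfied.
All four E1 rules are satisfied.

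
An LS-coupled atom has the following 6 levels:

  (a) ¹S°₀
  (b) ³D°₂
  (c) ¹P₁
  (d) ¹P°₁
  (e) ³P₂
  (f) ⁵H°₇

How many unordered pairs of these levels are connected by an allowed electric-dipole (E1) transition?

3

(a)–(b): forbidden (parity, ΔS, ΔL, ΔJ).
(a)–(c): allowed.
(a)–(d): forbidden (parity).
(a)–(e): forbidden (ΔS, ΔJ).
(a)–(f): forbidden (parity, ΔS, ΔL, ΔJ).
(b)–(c): forbidden (ΔS).
(b)–(d): forbidden (parity, ΔS).
(b)–(e): allowed.
(b)–(f): forbidden (parity, ΔS, ΔL, ΔJ).
(c)–(d): allowed.
(c)–(e): forbidden (parity, ΔS).
(c)–(f): forbidden (ΔS, ΔL, ΔJ).
(d)–(e): forbidden (ΔS).
(d)–(f): forbidden (parity, ΔS, ΔL, ΔJ).
(e)–(f): forbidden (ΔS, ΔL, ΔJ).
Allowed pairs: 3 of 15.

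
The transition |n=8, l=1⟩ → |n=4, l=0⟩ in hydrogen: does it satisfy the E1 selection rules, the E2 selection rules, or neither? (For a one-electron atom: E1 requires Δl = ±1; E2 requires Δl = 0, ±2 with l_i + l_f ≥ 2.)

Δl = 0 − 1 = -1; l_i + l_f = 1.
E1 (Δl = ±1): satisfied.
E2 (Δl = 0,±2, l_i+l_f ≥ 2): not satisfied.

E1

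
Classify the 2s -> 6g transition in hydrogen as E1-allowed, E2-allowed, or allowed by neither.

Δl = 4 − 0 = +4; l_i + l_f = 4.
E1 (Δl = ±1): not satisfied.
E2 (Δl = 0,±2, l_i+l_f ≥ 2): not satisfied.

neither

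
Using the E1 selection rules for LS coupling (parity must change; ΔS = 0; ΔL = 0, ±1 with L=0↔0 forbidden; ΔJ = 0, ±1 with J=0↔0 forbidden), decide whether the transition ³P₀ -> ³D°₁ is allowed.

ΔL = 0, ±1 (not L=0↔0): L: 1 → 2, ΔL = +1 — satisfied.
ΔJ = 0, ±1 (not J=0↔0): J: 0 → 1, ΔJ = +1 — satisfied.
Parity must change: even → odd — satisfied.
ΔS = 0: S: 1 → 1 — satisfied.
All four E1 rules are satisfied.

allowed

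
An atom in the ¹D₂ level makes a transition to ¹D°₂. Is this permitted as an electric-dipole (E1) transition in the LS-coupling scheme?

Parity must change: even → odd — satisfied.
ΔS = 0: S: 0 → 0 — satisfied.
ΔL = 0, ±1 (not L=0↔0): L: 2 → 2, ΔL = +0 — satisfied.
ΔJ = 0, ±1 (not J=0↔0): J: 2 → 2, ΔJ = +0 — satisfied.
All four E1 rules are satisfied.

allowed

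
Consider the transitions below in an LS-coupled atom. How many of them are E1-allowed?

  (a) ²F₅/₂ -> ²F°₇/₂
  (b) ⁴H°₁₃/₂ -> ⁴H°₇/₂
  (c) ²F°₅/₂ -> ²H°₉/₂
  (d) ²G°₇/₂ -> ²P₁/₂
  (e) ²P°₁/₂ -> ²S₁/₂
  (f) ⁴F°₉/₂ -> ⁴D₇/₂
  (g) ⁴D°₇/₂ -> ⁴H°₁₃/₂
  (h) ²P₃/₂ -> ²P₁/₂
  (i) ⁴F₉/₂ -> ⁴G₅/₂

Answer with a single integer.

(a) allowed
(b) forbidden (parity, ΔJ fail)
(c) forbidden (parity, ΔL, ΔJ fail)
(d) forbidden (ΔL, ΔJ fail)
(e) allowed
(f) allowed
(g) forbidden (parity, ΔL, ΔJ fail)
(h) forbidden (parity fails)
(i) forbidden (parity, ΔJ fail)
Total allowed: 3 of 9.

3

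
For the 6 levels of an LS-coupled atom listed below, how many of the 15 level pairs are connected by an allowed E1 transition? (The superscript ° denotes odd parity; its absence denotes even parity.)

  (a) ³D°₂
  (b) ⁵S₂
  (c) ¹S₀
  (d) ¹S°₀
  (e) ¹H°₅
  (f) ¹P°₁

1

(a)–(b): forbidden (ΔS, ΔL).
(a)–(c): forbidden (ΔS, ΔL, ΔJ).
(a)–(d): forbidden (parity, ΔS, ΔL, ΔJ).
(a)–(e): forbidden (parity, ΔS, ΔL, ΔJ).
(a)–(f): forbidden (parity, ΔS).
(b)–(c): forbidden (parity, ΔS, ΔL, ΔJ).
(b)–(d): forbidden (ΔS, ΔL, ΔJ).
(b)–(e): forbidden (ΔS, ΔL, ΔJ).
(b)–(f): forbidden (ΔS).
(c)–(d): forbidden (ΔL, ΔJ).
(c)–(e): forbidden (ΔL, ΔJ).
(c)–(f): allowed.
(d)–(e): forbidden (parity, ΔL, ΔJ).
(d)–(f): forbidden (parity).
(e)–(f): forbidden (parity, ΔL, ΔJ).
Allowed pairs: 1 of 15.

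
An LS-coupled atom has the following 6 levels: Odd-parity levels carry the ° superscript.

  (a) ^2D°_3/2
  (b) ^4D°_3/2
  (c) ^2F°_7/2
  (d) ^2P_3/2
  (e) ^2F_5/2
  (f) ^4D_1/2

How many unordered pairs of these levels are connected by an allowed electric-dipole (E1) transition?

(a)–(b): forbidden (parity, ΔS).
(a)–(c): forbidden (parity, ΔJ).
(a)–(d): allowed.
(a)–(e): allowed.
(a)–(f): forbidden (ΔS).
(b)–(c): forbidden (parity, ΔS, ΔJ).
(b)–(d): forbidden (ΔS).
(b)–(e): forbidden (ΔS).
(b)–(f): allowed.
(c)–(d): forbidden (ΔL, ΔJ).
(c)–(e): allowed.
(c)–(f): forbidden (ΔS, ΔJ).
(d)–(e): forbidden (parity, ΔL).
(d)–(f): forbidden (parity, ΔS).
(e)–(f): forbidden (parity, ΔS, ΔJ).
Allowed pairs: 4 of 15.

4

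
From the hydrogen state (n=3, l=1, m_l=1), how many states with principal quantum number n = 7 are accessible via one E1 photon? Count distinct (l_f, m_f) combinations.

4

E1 requires Δl = ±1, so l_f ∈ {0, 2}; with 0 ≤ l_f ≤ n_f−1 = 6, the allowed l_f values are {0, 2}.
For l_f = 0: m_f ∈ {m_i−1, m_i, m_i+1} ∩ [−0, 0] = {0} → 1 state.
For l_f = 2: m_f ∈ {m_i−1, m_i, m_i+1} ∩ [−2, 2] = {0, 1, 2} → 3 states.
Total: 4.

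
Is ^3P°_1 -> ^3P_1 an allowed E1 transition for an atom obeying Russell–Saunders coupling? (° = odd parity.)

Initial level: S=1, L=1, J=1, parity odd. Final level: S=1, L=1, J=1, parity even.
Parity must change: odd → even — satisfied.
ΔS = 0: S: 1 → 1 — satisfied.
ΔL = 0, ±1 (not L=0↔0): L: 1 → 1, ΔL = +0 — satisfied.
ΔJ = 0, ±1 (not J=0↔0): J: 1 → 1, ΔJ = +0 — satisfied.
All four E1 rules are satisfied.

allowed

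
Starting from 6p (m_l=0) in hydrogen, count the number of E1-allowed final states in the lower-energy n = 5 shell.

E1 requires Δl = ±1, so l_f ∈ {0, 2}; with 0 ≤ l_f ≤ n_f−1 = 4, the allowed l_f values are {0, 2}.
For l_f = 0: m_f ∈ {m_i−1, m_i, m_i+1} ∩ [−0, 0] = {0} → 1 state.
For l_f = 2: m_f ∈ {m_i−1, m_i, m_i+1} ∩ [−2, 2] = {-1, 0, 1} → 3 states.
Total: 4.

4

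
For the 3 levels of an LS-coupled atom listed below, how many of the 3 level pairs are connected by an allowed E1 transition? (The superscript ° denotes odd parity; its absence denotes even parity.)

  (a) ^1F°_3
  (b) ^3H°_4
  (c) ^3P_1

(a)–(b): forbidden (parity, ΔS, ΔL).
(a)–(c): forbidden (ΔS, ΔL, ΔJ).
(b)–(c): forbidden (ΔL, ΔJ).
Allowed pairs: 0 of 3.

0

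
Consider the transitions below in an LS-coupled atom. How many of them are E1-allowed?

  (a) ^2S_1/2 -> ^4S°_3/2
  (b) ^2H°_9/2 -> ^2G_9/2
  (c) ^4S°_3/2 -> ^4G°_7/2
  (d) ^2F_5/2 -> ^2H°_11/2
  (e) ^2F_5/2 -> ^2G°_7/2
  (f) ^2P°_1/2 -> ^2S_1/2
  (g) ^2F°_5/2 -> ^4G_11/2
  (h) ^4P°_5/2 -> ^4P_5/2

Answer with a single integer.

4

(a) forbidden (ΔS, ΔL fail)
(b) allowed
(c) forbidden (parity, ΔL, ΔJ fail)
(d) forbidden (ΔL, ΔJ fail)
(e) allowed
(f) allowed
(g) forbidden (ΔS, ΔJ fail)
(h) allowed
Total allowed: 4 of 8.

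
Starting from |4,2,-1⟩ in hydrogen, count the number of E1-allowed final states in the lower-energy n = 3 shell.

E1 requires Δl = ±1, so l_f ∈ {1, 3}; with 0 ≤ l_f ≤ n_f−1 = 2, the allowed l_f values are {1}.
For l_f = 1: m_f ∈ {m_i−1, m_i, m_i+1} ∩ [−1, 1] = {-1, 0} → 2 states.
Total: 2.

2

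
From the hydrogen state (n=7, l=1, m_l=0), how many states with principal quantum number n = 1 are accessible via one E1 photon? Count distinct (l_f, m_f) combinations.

E1 requires Δl = ±1, so l_f ∈ {0, 2}; with 0 ≤ l_f ≤ n_f−1 = 0, the allowed l_f values are {0}.
For l_f = 0: m_f ∈ {m_i−1, m_i, m_i+1} ∩ [−0, 0] = {0} → 1 state.
Total: 1.

1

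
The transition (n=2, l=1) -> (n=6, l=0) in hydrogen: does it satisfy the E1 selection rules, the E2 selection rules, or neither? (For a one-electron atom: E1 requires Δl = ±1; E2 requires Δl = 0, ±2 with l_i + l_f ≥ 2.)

Δl = 0 − 1 = -1; l_i + l_f = 1.
E1 (Δl = ±1): satisfied.
E2 (Δl = 0,±2, l_i+l_f ≥ 2): not satisfied.

E1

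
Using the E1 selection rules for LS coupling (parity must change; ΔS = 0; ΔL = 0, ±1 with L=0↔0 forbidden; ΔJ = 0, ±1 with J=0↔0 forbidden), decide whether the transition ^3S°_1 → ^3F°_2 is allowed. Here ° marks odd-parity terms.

Reading off the term symbols: S 1→1, L 0→3, J 1→2, parity odd→odd.
Parity must change: odd → odd — ✗.
ΔS = 0: S: 1 → 1 — ✓.
ΔL = 0, ±1 (not L=0↔0): L: 0 → 3, ΔL = +3 — ✗.
ΔJ = 0, ±1 (not J=0↔0): J: 1 → 2, ΔJ = +1 — ✓.
Rule(s) violated: parity, ΔL.

forbidden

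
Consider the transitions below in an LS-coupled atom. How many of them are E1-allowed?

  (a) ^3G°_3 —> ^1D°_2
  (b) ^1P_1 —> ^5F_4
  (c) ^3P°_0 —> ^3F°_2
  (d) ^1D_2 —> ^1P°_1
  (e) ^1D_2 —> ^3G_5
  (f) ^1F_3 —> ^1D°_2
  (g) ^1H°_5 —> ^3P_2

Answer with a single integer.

2

(a) forbidden (parity, ΔS, ΔL fail)
(b) forbidden (parity, ΔS, ΔL, ΔJ fail)
(c) forbidden (parity, ΔL, ΔJ fail)
(d) allowed
(e) forbidden (parity, ΔS, ΔL, ΔJ fail)
(f) allowed
(g) forbidden (ΔS, ΔL, ΔJ fail)
Total allowed: 2 of 7.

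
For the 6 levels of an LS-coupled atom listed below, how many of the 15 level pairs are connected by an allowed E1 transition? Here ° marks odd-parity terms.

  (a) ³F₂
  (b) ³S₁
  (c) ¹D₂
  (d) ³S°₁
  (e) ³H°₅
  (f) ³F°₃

(a)–(b): forbidden (parity, ΔL).
(a)–(c): forbidden (parity, ΔS).
(a)–(d): forbidden (ΔL).
(a)–(e): forbidden (ΔL, ΔJ).
(a)–(f): allowed.
(b)–(c): forbidden (parity, ΔS, ΔL).
(b)–(d): forbidden (ΔL).
(b)–(e): forbidden (ΔL, ΔJ).
(b)–(f): forbidden (ΔL, ΔJ).
(c)–(d): forbidden (ΔS, ΔL).
(c)–(e): forbidden (ΔS, ΔL, ΔJ).
(c)–(f): forbidden (ΔS).
(d)–(e): forbidden (parity, ΔL, ΔJ).
(d)–(f): forbidden (parity, ΔL, ΔJ).
(e)–(f): forbidden (parity, ΔL, ΔJ).
Allowed pairs: 1 of 15.

1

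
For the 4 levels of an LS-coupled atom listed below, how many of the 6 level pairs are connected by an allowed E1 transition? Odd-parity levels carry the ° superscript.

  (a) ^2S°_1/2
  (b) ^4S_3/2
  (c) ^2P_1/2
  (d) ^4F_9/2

1

(a)–(b): forbidden (ΔS, ΔL).
(a)–(c): allowed.
(a)–(d): forbidden (ΔS, ΔL, ΔJ).
(b)–(c): forbidden (parity, ΔS).
(b)–(d): forbidden (parity, ΔL, ΔJ).
(c)–(d): forbidden (parity, ΔS, ΔL, ΔJ).
Allowed pairs: 1 of 6.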